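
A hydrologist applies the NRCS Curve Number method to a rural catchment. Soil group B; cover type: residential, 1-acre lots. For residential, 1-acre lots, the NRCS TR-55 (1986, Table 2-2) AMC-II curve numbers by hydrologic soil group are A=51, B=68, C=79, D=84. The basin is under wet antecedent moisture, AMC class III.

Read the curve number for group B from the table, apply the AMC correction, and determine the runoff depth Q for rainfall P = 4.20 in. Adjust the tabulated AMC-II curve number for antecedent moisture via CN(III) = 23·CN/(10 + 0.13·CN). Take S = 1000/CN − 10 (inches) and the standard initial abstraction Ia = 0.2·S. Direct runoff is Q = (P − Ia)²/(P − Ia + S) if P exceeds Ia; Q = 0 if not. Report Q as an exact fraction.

NRCS table: residential, 1-acre lots, soil group B → CN(II) = 68
Wet (AMC III): CN(III) = 23·68/(10 + 0.13·68) = 1564/(471/25) = 39100/471 ≈ 83.015
Max retention: S = 1000/(39100/471) − 10 = 800/391 in (≈ 2.046 in)
Ia = 0.2·(800/391) = 160/391 in ≈ 0.409 in
Excess rainfall: 4.200 − 0.409 = 3.791 in; P > Ia so Q > 0
Q: (7411/1955)² ÷ (11411/1955) = 54922921/22308505 in (≈ 2.462 in)

Q = 54922921/22308505 in ≈ 2.462 in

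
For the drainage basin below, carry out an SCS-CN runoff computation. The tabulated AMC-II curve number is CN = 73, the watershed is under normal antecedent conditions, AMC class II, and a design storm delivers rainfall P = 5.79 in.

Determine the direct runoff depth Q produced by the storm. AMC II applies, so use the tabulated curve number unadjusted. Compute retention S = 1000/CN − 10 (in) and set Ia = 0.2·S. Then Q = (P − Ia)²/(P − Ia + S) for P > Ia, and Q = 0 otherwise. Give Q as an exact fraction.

AMC II — tabulated CN = 73 applies directly.
S = 1000/73 − 10 = 270/73 in ≈ 3.699 in
Initial abstraction Ia = S/5 = (270/73)/5 = 54/73 ≈ 0.740 in
Excess rainfall: 5.790 − 0.740 = 5.050 in; P > Ia so Q > 0
Q = (36867/7300)²/((36867/7300) + 270/73) = (1359175689/53290000)/(63867/7300) = 453058563/155409700 in ≈ 2.915 in

Q = 453058563/155409700 in ≈ 2.915 in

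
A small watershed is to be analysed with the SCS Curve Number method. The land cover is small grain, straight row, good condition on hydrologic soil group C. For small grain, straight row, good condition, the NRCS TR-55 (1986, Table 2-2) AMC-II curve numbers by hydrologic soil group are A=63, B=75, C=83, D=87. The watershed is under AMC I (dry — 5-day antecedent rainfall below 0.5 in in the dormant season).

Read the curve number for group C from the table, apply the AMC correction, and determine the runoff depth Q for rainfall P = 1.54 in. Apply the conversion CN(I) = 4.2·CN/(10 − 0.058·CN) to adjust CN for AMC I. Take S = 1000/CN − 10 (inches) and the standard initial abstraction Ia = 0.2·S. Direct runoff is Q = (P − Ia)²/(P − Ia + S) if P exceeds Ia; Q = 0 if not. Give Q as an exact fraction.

Q = 2421722521/41327488650 in ≈ 0.059 in

NRCS table: small grain, straight row, good condition, soil group C → CN(II) = 83
Adjust CN=83 to AMC I: 4.2·83/(10 − 0.058·83) → (1743/5) ÷ (2593/500) = 174300/2593 ≈ 67.219
Retention S: 1000/CN − 10 with CN=67.219 → S = 8500/1743 ≈ 4.877 in
Initial abstraction Ia = S/5 = (8500/1743)/5 = 1700/1743 ≈ 0.975 in
P − Ia = 1.540 − 0.975 = 49211/87150 ≈ 0.565 in (> 0, runoff occurs)
Runoff Q = (P−Ia)²/(P−Ia+S) = (0.565)²/(0.565+4.877) = 2421722521/41327488650 ≈ 0.059 in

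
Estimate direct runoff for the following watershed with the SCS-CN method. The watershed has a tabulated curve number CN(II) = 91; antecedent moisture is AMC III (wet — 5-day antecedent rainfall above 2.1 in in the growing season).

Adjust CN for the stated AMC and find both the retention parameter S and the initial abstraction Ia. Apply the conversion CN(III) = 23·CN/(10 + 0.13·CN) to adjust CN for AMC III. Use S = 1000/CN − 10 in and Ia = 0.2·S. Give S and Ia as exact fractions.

S = 900/2093 in ≈ 0.430 in; Ia = 180/2093 in ≈ 0.086 in

CN(III) from CN(II)=91: (23·91)/(10 + 0.13·91) = 209300/2183 ≈ 95.877
S = 1000/(209300/2183) − 10 = 900/2093 in ≈ 0.430 in
Ia = 0.2·(900/2093) = 180/2093 in ≈ 0.086 in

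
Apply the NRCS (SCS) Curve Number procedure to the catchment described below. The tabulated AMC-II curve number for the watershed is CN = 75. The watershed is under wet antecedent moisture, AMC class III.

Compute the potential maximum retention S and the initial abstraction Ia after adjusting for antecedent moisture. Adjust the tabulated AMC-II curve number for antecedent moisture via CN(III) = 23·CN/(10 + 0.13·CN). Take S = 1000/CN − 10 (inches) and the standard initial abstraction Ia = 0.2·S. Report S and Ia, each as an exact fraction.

Wet (AMC III): CN(III) = 23·75/(10 + 0.13·75) = 1725/(79/4) = 6900/79 ≈ 87.342
Max retention: S = 1000/(6900/79) − 10 = 100/69 in (≈ 1.449 in)
Ia = 0.2·(100/69) = 20/69 in ≈ 0.290 in

S = 100/69 in ≈ 1.449 in; Ia = 20/69 in ≈ 0.290 in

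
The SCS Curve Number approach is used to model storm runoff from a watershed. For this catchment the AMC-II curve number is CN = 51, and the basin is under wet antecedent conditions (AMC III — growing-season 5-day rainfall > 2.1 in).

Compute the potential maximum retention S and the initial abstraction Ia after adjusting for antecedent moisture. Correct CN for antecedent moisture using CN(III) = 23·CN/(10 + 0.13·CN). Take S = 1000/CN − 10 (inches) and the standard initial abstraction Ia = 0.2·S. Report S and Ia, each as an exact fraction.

S = 4900/1173 in ≈ 4.177 in; Ia = 980/1173 in ≈ 0.835 in

Adjust CN=51 to AMC III: 23·51/(10 + 0.13·51) → 1173 ÷ (1663/100) = 117300/1663 ≈ 70.535
Retention S: 1000/CN − 10 with CN=70.535 → S = 4900/1173 ≈ 4.177 in
Ia = 0.2·(4900/1173) = 980/1173 in ≈ 0.835 in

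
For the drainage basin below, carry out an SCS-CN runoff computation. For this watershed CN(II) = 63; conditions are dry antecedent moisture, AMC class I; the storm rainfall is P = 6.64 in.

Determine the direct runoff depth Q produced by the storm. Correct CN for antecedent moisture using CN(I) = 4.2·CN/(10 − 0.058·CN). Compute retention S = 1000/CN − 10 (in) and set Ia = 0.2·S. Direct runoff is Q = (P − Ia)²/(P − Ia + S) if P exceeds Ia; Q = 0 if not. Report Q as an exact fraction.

Q = 8079492962/9750807675 in ≈ 0.829 in

CN(I) from CN(II)=63: (4.2·63)/(10 − 0.058·63) = 132300/3173 ≈ 41.696
Max retention: S = 1000/(132300/3173) − 10 = 18500/1323 in (≈ 13.983 in)
Ia = 0.2S: 0.2·13.983 = 2.797 in (exactly 3700/1323)
Excess rainfall: 6.640 − 2.797 = 3.843 in; P > Ia so Q > 0
Q: (127118/33075)² ÷ (589618/33075) = 8079492962/9750807675 in (≈ 0.829 in)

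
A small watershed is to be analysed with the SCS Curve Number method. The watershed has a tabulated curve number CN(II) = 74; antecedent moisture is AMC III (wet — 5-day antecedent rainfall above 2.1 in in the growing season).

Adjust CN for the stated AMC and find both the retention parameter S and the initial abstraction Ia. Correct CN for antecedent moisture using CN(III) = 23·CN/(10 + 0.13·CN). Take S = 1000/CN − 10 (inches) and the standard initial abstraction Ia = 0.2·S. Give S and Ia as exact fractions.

CN(III) from CN(II)=74: (23·74)/(10 + 0.13·74) = 85100/981 ≈ 86.748
Retention S: 1000/CN − 10 with CN=86.748 → S = 1300/851 ≈ 1.528 in
Ia = 0.2·(1300/851) = 260/851 in ≈ 0.306 in

S = 1300/851 in ≈ 1.528 in; Ia = 260/851 in ≈ 0.306 in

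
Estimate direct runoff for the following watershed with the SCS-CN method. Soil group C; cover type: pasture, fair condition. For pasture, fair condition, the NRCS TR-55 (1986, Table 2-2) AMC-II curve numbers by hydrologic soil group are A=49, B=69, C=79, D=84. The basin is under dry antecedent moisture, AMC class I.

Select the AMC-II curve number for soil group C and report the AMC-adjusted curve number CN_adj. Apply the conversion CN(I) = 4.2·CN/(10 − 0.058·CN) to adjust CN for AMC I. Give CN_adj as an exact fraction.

CN_adj = 7900/129 ≈ 61.240

NRCS table: pasture, fair condition, soil group C → CN(II) = 79
Adjust CN=79 to AMC I: 4.2·79/(10 − 0.058·79) → (1659/5) ÷ (2709/500) = 7900/129 ≈ 61.240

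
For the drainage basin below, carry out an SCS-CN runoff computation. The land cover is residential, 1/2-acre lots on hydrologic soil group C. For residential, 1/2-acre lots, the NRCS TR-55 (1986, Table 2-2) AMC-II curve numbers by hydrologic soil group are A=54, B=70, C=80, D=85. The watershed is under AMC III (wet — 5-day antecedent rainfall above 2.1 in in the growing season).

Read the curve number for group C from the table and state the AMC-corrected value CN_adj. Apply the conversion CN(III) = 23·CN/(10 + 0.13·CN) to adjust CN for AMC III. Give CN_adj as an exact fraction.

NRCS table: residential, 1/2-acre lots, soil group C → CN(II) = 80
CN(III) from CN(II)=80: (23·80)/(10 + 0.13·80) = 4600/51 ≈ 90.196

CN_adj = 4600/51 ≈ 90.196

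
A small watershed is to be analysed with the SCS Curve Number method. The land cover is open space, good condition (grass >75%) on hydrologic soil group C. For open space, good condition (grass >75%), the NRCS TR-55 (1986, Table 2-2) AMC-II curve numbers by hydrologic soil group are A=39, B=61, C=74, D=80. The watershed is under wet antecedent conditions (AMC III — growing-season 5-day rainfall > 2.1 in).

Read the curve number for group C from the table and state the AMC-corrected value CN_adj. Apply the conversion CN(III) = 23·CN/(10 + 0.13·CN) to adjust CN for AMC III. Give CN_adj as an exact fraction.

NRCS table: open space, good condition (grass >75%), soil group C → CN(II) = 74
Wet (AMC III): CN(III) = 23·74/(10 + 0.13·74) = 1702/(981/50) = 85100/981 ≈ 86.748

CN_adj = 85100/981 ≈ 86.748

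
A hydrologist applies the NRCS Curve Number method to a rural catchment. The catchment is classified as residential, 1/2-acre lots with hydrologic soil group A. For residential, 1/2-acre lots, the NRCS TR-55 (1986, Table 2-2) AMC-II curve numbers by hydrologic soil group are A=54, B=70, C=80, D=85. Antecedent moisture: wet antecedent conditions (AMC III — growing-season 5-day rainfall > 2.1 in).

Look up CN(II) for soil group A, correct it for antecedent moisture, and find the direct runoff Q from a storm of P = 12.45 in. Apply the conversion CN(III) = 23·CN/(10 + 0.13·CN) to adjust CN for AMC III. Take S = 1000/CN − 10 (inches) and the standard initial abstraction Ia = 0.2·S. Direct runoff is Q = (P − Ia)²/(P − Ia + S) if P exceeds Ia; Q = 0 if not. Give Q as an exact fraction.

NRCS table: residential, 1/2-acre lots, soil group A → CN(II) = 54
Adjust CN=54 to AMC III: 23·54/(10 + 0.13·54) → 1242 ÷ (851/50) = 2700/37 ≈ 72.973
S = 1000/(2700/37) − 10 = 100/27 in ≈ 3.704 in
Initial abstraction Ia = S/5 = (100/27)/5 = 20/27 ≈ 0.741 in
Excess rainfall: 12.450 − 0.741 = 11.709 in; P > Ia so Q > 0
Q = (6323/540)²/((6323/540) + 100/27) = (39980329/291600)/(8323/540) = 39980329/4494420 in ≈ 8.896 in

Q = 39980329/4494420 in ≈ 8.896 in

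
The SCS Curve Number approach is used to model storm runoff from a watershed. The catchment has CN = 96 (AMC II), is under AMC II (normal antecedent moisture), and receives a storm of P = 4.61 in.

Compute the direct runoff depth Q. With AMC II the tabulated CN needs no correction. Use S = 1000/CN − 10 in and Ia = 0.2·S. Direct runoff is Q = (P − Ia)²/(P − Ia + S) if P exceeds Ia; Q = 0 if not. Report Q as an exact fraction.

CN(II) = 96; AMC II needs no correction.
Retention S: 1000/CN − 10 with CN=96.000 → S = 5/12 ≈ 0.417 in
Ia = 0.2·(5/12) = 1/12 in ≈ 0.083 in
P − Ia = 4.610 − 0.083 = 679/150 ≈ 4.527 in (> 0, runoff occurs)
Runoff Q = (P−Ia)²/(P−Ia+S) = (4.527)²/(4.527+0.417) = 461041/111225 ≈ 4.145 in

Q = 461041/111225 in ≈ 4.145 in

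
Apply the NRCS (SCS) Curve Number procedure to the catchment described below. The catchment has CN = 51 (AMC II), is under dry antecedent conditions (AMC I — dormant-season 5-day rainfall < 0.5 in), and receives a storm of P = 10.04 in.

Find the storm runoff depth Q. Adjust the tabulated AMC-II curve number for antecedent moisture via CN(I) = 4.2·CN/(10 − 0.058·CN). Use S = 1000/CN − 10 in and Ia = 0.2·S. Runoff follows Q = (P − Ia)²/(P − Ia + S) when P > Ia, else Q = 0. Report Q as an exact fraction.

CN(I) from CN(II)=51: (4.2·51)/(10 − 0.058·51) = 15300/503 ≈ 30.417
Retention S: 1000/CN − 10 with CN=30.417 → S = 3500/153 ≈ 22.876 in
Ia = 0.2S: 0.2·22.876 = 4.575 in (exactly 700/153)
P − Ia = 10.040 − 4.575 = 20903/3825 ≈ 5.465 in (> 0, runoff occurs)
Q: (20903/3825)² ÷ (108403/3825) = 436935409/414641475 in (≈ 1.054 in)

Q = 436935409/414641475 in ≈ 1.054 in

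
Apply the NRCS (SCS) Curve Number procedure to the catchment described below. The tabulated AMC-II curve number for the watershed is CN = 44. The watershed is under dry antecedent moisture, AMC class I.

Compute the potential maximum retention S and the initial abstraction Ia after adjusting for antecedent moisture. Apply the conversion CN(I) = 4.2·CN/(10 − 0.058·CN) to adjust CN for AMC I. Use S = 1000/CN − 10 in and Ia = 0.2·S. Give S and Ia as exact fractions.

S = 1000/33 in ≈ 30.303 in; Ia = 200/33 in ≈ 6.061 in

Adjust CN=44 to AMC I: 4.2·44/(10 − 0.058·44) → (924/5) ÷ (931/125) = 3300/133 ≈ 24.812
Retention S: 1000/CN − 10 with CN=24.812 → S = 1000/33 ≈ 30.303 in
Initial abstraction Ia = S/5 = (1000/33)/5 = 200/33 ≈ 6.061 in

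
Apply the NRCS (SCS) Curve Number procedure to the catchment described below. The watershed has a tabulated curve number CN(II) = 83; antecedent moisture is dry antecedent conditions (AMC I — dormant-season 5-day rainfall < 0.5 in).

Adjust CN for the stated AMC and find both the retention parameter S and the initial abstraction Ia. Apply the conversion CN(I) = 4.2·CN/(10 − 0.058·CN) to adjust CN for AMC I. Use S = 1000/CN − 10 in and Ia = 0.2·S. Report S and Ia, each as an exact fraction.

CN(I) from CN(II)=83: (4.2·83)/(10 − 0.058·83) = 174300/2593 ≈ 67.219
Max retention: S = 1000/(174300/2593) − 10 = 8500/1743 in (≈ 4.877 in)
Ia = 0.2·(8500/1743) = 1700/1743 in ≈ 0.975 in

S = 8500/1743 in ≈ 4.877 in; Ia = 1700/1743 in ≈ 0.975 in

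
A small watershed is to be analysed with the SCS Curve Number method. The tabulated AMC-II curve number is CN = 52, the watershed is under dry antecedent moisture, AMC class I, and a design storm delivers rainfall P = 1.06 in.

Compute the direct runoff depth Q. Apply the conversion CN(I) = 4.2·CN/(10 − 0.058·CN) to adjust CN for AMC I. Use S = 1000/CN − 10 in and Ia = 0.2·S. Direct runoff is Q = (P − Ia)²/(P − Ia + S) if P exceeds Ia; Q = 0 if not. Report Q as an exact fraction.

Dry (AMC I): CN(I) = 4.2·52/(10 − 0.058·52) = (1092/5)/(873/125) = 9100/291 ≈ 31.271
Retention S: 1000/CN − 10 with CN=31.271 → S = 2000/91 ≈ 21.978 in
Ia = 0.2·(2000/91) = 400/91 in ≈ 4.396 in
P = 1.060 ≤ Ia = 4.396 in: entire storm abstracted, Q = 0.

Q = 0 in ≈ 0.000 in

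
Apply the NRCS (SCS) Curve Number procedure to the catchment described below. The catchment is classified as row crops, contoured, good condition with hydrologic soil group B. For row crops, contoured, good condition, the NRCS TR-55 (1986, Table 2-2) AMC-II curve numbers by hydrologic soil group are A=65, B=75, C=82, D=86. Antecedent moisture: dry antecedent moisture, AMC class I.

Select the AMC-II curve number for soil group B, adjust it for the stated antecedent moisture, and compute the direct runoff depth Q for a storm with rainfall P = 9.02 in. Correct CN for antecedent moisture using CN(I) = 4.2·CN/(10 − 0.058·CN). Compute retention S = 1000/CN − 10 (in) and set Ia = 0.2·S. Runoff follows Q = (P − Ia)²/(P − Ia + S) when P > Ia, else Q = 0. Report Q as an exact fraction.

NRCS table: row crops, contoured, good condition, soil group B → CN(II) = 75
CN(I) from CN(II)=75: (4.2·75)/(10 − 0.058·75) = 6300/113 ≈ 55.752
Max retention: S = 1000/(6300/113) − 10 = 500/63 in (≈ 7.937 in)
Initial abstraction Ia = S/5 = (500/63)/5 = 100/63 ≈ 1.587 in
P − Ia = 9.020 − 1.587 = 23413/3150 ≈ 7.433 in (> 0, runoff occurs)
Q: (23413/3150)² ÷ (48413/3150) = 548168569/152500950 in (≈ 3.595 in)

Q = 548168569/152500950 in ≈ 3.595 in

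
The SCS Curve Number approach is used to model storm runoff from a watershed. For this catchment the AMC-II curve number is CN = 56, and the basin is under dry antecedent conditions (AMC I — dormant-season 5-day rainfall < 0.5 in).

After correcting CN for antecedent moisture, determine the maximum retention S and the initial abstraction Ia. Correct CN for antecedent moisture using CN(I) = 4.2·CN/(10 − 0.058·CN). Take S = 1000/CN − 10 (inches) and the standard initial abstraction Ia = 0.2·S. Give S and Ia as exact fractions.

S = 2750/147 in ≈ 18.707 in; Ia = 550/147 in ≈ 3.741 in

Dry (AMC I): CN(I) = 4.2·56/(10 − 0.058·56) = (1176/5)/(844/125) = 7350/211 ≈ 34.834
Retention S: 1000/CN − 10 with CN=34.834 → S = 2750/147 ≈ 18.707 in
Ia = 0.2·(2750/147) = 550/147 in ≈ 3.741 in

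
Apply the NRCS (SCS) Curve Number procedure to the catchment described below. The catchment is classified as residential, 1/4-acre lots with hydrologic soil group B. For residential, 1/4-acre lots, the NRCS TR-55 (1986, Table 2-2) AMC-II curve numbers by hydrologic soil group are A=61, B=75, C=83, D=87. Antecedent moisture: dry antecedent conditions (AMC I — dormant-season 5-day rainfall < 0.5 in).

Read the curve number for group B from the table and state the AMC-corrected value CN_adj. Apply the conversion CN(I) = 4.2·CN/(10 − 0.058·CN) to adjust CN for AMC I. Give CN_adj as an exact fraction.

NRCS table: residential, 1/4-acre lots, soil group B → CN(II) = 75
CN(I) from CN(II)=75: (4.2·75)/(10 − 0.058·75) = 6300/113 ≈ 55.752

CN_adj = 6300/113 ≈ 55.752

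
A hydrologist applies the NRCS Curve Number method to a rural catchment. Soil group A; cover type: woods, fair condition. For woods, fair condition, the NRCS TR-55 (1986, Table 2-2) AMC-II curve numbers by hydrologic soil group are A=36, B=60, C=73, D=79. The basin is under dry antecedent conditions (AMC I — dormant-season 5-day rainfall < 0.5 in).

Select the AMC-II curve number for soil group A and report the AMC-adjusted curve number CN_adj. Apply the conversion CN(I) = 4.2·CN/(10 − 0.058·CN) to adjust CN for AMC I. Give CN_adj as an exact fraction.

CN_adj = 18900/989 ≈ 19.110

NRCS table: woods, fair condition, soil group A → CN(II) = 36
CN(I) from CN(II)=36: (4.2·36)/(10 − 0.058·36) = 18900/989 ≈ 19.110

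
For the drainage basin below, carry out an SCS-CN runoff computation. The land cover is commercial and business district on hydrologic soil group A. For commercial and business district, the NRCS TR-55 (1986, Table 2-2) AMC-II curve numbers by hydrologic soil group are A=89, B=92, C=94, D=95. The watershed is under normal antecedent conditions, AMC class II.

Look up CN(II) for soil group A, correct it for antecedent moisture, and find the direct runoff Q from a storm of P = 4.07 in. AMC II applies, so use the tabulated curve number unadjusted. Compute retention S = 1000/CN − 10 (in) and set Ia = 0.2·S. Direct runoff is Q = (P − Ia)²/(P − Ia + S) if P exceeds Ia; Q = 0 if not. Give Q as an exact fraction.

Q = 105233139/36427700 in ≈ 2.889 in

NRCS table: commercial and business district, soil group A → CN(II) = 89
AMC II — tabulated CN = 89 applies directly.
Retention S: 1000/CN − 10 with CN=89.000 → S = 110/89 ≈ 1.236 in
Ia = 0.2·(110/89) = 22/89 in ≈ 0.247 in
Since P=4.070 > Ia=0.247: effective rainfall P−Ia = 34023/8900 in
Q: (34023/8900)² ÷ (45023/8900) = 105233139/36427700 in (≈ 2.889 in)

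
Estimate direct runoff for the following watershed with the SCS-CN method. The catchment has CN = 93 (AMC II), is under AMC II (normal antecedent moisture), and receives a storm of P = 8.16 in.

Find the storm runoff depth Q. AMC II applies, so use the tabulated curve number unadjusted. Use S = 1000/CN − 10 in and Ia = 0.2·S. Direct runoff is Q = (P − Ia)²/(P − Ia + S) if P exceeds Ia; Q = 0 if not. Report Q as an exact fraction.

Q = 86694721/11841225 in ≈ 7.321 in

Average conditions: CN = 93 (no AMC adjustment).
Retention S: 1000/CN − 10 with CN=93.000 → S = 70/93 ≈ 0.753 in
Initial abstraction Ia = S/5 = (70/93)/5 = 14/93 ≈ 0.151 in
P − Ia = 8.160 − 0.151 = 18622/2325 ≈ 8.009 in (> 0, runoff occurs)
Runoff Q = (P−Ia)²/(P−Ia+S) = (8.009)²/(8.009+0.753) = 86694721/11841225 ≈ 7.321 in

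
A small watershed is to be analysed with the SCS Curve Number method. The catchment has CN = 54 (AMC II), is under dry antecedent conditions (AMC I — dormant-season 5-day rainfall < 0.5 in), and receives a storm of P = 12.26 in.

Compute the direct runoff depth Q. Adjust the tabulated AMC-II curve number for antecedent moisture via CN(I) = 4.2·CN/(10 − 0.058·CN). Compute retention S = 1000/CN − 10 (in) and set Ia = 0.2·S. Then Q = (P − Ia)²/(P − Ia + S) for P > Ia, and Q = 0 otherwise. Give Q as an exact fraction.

Dry (AMC I): CN(I) = 4.2·54/(10 − 0.058·54) = (1134/5)/(1717/250) = 56700/1717 ≈ 33.023
Max retention: S = 1000/(56700/1717) − 10 = 11500/567 in (≈ 20.282 in)
Initial abstraction Ia = S/5 = (11500/567)/5 = 2300/567 ≈ 4.056 in
Since P=12.260 > Ia=4.056: effective rainfall P−Ia = 232571/28350 in
Q: (232571/28350)² ÷ (807571/28350) = 54089270041/22894637850 in (≈ 2.363 in)

Q = 54089270041/22894637850 in ≈ 2.363 in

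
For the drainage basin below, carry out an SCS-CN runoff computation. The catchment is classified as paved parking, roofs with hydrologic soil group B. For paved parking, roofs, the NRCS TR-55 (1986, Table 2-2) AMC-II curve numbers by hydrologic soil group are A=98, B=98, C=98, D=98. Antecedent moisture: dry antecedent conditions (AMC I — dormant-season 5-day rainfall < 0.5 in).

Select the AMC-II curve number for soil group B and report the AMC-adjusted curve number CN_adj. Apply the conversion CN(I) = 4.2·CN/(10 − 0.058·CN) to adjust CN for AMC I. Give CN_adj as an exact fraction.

CN_adj = 102900/1079 ≈ 95.366

NRCS table: paved parking, roofs, soil group B → CN(II) = 98
Adjust CN=98 to AMC I: 4.2·98/(10 − 0.058·98) → (2058/5) ÷ (1079/250) = 102900/1079 ≈ 95.366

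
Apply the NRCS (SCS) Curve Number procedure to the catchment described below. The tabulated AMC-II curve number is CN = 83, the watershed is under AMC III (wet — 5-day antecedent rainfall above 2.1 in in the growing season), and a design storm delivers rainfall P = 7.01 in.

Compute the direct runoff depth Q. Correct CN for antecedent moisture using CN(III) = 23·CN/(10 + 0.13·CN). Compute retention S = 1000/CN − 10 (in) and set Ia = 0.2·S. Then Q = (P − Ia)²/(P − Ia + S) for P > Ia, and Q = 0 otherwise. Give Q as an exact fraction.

Q = 1700961115681/281426498100 in ≈ 6.044 in

CN(III) from CN(II)=83: (23·83)/(10 + 0.13·83) = 190900/2079 ≈ 91.823
S = 1000/(190900/2079) − 10 = 1700/1909 in ≈ 0.891 in
Initial abstraction Ia = S/5 = (1700/1909)/5 = 340/1909 ≈ 0.178 in
P − Ia = 7.010 − 0.178 = 1304209/190900 ≈ 6.832 in (> 0, runoff occurs)
Q = (1304209/190900)²/((1304209/190900) + 1700/1909) = (1700961115681/36442810000)/(1474209/190900) = 1700961115681/281426498100 in ≈ 6.044 in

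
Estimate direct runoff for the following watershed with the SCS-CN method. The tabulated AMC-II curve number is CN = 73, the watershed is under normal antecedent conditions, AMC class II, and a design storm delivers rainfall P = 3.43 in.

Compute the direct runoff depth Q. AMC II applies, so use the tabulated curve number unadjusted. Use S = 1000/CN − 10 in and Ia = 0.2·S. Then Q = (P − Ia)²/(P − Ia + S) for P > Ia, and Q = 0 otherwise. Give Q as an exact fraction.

Q = 385690321/340464700 in ≈ 1.133 in

CN(II) = 73; AMC II needs no correction.
S = 1000/73 − 10 = 270/73 in ≈ 3.699 in
Ia = 0.2·(270/73) = 54/73 in ≈ 0.740 in
Excess rainfall: 3.430 − 0.740 = 2.690 in; P > Ia so Q > 0
Runoff Q = (P−Ia)²/(P−Ia+S) = (2.690)²/(2.690+3.699) = 385690321/340464700 ≈ 1.133 in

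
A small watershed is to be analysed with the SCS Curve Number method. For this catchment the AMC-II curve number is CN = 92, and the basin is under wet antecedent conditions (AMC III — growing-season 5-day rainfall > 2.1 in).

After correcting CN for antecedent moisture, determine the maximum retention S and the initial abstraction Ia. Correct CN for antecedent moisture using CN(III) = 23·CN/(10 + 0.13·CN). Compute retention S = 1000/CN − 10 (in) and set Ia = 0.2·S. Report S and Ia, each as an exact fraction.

S = 200/529 in ≈ 0.378 in; Ia = 40/529 in ≈ 0.076 in

CN(III) from CN(II)=92: (23·92)/(10 + 0.13·92) = 52900/549 ≈ 96.357
S = 1000/(52900/549) − 10 = 200/529 in ≈ 0.378 in
Initial abstraction Ia = S/5 = (200/529)/5 = 40/529 ≈ 0.076 in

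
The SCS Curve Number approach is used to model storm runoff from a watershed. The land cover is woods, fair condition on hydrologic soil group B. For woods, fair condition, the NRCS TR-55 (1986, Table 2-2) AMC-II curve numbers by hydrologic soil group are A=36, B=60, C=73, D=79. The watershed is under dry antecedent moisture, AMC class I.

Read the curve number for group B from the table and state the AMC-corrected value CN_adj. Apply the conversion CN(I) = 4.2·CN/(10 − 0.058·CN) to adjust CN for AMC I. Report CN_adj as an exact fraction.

NRCS table: woods, fair condition, soil group B → CN(II) = 60
Adjust CN=60 to AMC I: 4.2·60/(10 − 0.058·60) → 252 ÷ (163/25) = 6300/163 ≈ 38.650

CN_adj = 6300/163 ≈ 38.650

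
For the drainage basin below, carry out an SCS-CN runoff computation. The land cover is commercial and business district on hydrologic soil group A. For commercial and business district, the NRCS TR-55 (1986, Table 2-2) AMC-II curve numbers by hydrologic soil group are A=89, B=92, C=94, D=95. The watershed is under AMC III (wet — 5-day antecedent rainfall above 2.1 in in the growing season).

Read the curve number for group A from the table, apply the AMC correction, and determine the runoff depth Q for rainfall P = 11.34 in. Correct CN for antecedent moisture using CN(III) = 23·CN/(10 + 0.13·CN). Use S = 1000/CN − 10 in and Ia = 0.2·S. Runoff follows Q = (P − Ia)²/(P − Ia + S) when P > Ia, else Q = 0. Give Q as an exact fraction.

NRCS table: commercial and business district, soil group A → CN(II) = 89
Wet (AMC III): CN(III) = 23·89/(10 + 0.13·89) = 2047/(2157/100) = 204700/2157 ≈ 94.900
Retention S: 1000/CN − 10 with CN=94.900 → S = 1100/2047 ≈ 0.537 in
Initial abstraction Ia = S/5 = (1100/2047)/5 = 220/2047 ≈ 0.107 in
Excess rainfall: 11.340 − 0.107 = 11.233 in; P > Ia so Q > 0
Q: (1149649/102350)² ÷ (1204649/102350) = 1321692823201/123295825150 in (≈ 10.720 in)

Q = 1321692823201/123295825150 in ≈ 10.720 in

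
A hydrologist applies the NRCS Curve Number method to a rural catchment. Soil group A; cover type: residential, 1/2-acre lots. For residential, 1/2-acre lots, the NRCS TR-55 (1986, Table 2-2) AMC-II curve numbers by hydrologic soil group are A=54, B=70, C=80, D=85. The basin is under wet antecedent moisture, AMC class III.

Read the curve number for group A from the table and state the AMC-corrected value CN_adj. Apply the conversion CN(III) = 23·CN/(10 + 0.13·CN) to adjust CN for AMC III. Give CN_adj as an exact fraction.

NRCS table: residential, 1/2-acre lots, soil group A → CN(II) = 54
Wet (AMC III): CN(III) = 23·54/(10 + 0.13·54) = 1242/(851/50) = 2700/37 ≈ 72.973

CN_adj = 2700/37 ≈ 72.973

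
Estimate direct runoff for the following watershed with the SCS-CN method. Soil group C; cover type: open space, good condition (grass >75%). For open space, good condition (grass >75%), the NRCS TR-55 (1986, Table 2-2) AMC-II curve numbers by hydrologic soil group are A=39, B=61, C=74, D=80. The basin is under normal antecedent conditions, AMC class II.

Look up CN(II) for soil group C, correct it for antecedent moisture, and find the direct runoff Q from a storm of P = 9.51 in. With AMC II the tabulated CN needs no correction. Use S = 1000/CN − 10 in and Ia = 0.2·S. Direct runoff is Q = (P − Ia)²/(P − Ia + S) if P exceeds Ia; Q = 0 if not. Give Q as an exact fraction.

NRCS table: open space, good condition (grass >75%), soil group C → CN(II) = 74
Average conditions: CN = 74 (no AMC adjustment).
Max retention: S = 1000/74 − 10 = 130/37 in (≈ 3.514 in)
Ia = 0.2S: 0.2·3.514 = 0.703 in (exactly 26/37)
Excess rainfall: 9.510 − 0.703 = 8.807 in; P > Ia so Q > 0
Runoff Q = (P−Ia)²/(P−Ia+S) = (8.807)²/(8.807+3.514) = 1061912569/168671900 ≈ 6.296 in

Q = 1061912569/168671900 in ≈ 6.296 in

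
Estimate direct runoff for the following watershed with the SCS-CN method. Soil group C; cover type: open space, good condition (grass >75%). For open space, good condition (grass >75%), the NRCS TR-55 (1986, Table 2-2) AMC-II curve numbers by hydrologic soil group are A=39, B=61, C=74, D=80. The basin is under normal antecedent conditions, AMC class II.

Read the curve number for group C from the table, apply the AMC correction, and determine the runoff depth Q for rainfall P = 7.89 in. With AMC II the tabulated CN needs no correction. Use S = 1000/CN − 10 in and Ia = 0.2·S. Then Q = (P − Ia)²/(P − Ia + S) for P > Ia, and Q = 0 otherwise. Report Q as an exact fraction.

NRCS table: open space, good condition (grass >75%), soil group C → CN(II) = 74
Average conditions: CN = 74 (no AMC adjustment).
Retention S: 1000/CN − 10 with CN=74.000 → S = 130/37 ≈ 3.514 in
Ia = 0.2S: 0.2·3.514 = 0.703 in (exactly 26/37)
P − Ia = 7.890 − 0.703 = 26593/3700 ≈ 7.187 in (> 0, runoff occurs)
Q: (26593/3700)² ÷ (39593/3700) = 707187649/146494100 in (≈ 4.827 in)

Q = 707187649/146494100 in ≈ 4.827 in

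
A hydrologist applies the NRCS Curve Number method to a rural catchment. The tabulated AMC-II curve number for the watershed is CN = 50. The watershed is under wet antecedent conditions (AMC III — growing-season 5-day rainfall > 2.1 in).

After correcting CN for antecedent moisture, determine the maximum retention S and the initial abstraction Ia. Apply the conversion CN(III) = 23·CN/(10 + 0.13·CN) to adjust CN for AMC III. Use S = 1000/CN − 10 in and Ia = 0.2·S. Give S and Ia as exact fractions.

CN(III) from CN(II)=50: (23·50)/(10 + 0.13·50) = 2300/33 ≈ 69.697
S = 1000/(2300/33) − 10 = 100/23 in ≈ 4.348 in
Ia = 0.2·(100/23) = 20/23 in ≈ 0.870 in

S = 100/23 in ≈ 4.348 in; Ia = 20/23 in ≈ 0.870 in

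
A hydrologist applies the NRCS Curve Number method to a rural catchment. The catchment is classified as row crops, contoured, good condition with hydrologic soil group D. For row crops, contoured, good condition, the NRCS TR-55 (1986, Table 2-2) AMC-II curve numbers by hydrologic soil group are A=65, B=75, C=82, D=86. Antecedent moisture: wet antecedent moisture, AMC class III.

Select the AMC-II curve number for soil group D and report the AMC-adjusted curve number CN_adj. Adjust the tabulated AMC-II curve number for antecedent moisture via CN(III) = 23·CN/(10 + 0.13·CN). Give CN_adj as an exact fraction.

NRCS table: row crops, contoured, good condition, soil group D → CN(II) = 86
CN(III) from CN(II)=86: (23·86)/(10 + 0.13·86) = 98900/1059 ≈ 93.390

CN_adj = 98900/1059 ≈ 93.390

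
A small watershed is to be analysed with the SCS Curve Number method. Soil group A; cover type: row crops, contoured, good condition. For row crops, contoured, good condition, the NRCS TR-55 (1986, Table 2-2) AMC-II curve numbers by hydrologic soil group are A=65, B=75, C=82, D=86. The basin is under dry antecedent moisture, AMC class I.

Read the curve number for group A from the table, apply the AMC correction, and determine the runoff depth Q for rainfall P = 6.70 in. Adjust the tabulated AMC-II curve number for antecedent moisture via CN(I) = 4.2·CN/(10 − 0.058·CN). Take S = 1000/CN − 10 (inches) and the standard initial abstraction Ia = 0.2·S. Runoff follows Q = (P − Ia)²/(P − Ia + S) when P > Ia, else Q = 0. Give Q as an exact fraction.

NRCS table: row crops, contoured, good condition, soil group A → CN(II) = 65
Dry (AMC I): CN(I) = 4.2·65/(10 − 0.058·65) = 273/(623/100) = 3900/89 ≈ 43.820
Max retention: S = 1000/(3900/89) − 10 = 500/39 in (≈ 12.821 in)
Ia = 0.2S: 0.2·12.821 = 2.564 in (exactly 100/39)
Since P=6.700 > Ia=2.564: effective rainfall P−Ia = 1613/390 in
Runoff Q = (P−Ia)²/(P−Ia+S) = (4.136)²/(4.136+12.821) = 2601769/2579070 ≈ 1.009 in

Q = 2601769/2579070 in ≈ 1.009 in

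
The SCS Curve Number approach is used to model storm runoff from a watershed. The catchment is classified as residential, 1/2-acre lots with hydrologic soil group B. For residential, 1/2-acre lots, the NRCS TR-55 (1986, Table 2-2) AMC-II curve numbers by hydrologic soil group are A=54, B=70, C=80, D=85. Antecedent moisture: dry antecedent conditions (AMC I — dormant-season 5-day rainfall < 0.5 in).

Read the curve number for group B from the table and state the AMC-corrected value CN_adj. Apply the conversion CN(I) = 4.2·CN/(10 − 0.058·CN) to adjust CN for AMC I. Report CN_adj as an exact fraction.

CN_adj = 4900/99 ≈ 49.495

NRCS table: residential, 1/2-acre lots, soil group B → CN(II) = 70
CN(I) from CN(II)=70: (4.2·70)/(10 − 0.058·70) = 4900/99 ≈ 49.495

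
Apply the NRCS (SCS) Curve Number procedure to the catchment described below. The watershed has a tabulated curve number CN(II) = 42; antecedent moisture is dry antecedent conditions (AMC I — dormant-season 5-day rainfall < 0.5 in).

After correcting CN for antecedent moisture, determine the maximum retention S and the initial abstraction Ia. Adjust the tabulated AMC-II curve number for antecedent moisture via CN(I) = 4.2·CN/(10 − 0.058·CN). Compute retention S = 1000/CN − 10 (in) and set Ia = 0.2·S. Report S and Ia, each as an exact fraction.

S = 14500/441 in ≈ 32.880 in; Ia = 2900/441 in ≈ 6.576 in

CN(I) from CN(II)=42: (4.2·42)/(10 − 0.058·42) = 44100/1891 ≈ 23.321
Max retention: S = 1000/(44100/1891) − 10 = 14500/441 in (≈ 32.880 in)
Ia = 0.2S: 0.2·32.880 = 6.576 in (exactly 2900/441)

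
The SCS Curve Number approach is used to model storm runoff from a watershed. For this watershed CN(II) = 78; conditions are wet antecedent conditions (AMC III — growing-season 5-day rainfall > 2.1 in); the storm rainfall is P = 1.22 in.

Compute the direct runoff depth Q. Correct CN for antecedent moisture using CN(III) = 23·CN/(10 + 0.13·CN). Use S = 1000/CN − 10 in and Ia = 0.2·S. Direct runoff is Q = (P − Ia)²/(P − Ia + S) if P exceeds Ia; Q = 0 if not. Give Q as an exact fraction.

Q = 1911176089/4427457450 in ≈ 0.432 in

Wet (AMC III): CN(III) = 23·78/(10 + 0.13·78) = 1794/(1007/50) = 89700/1007 ≈ 89.076
Retention S: 1000/CN − 10 with CN=89.076 → S = 1100/897 ≈ 1.226 in
Ia = 0.2S: 0.2·1.226 = 0.245 in (exactly 220/897)
P − Ia = 1.220 − 0.245 = 43717/44850 ≈ 0.975 in (> 0, runoff occurs)
Q: (43717/44850)² ÷ (98717/44850) = 1911176089/4427457450 in (≈ 0.432 in)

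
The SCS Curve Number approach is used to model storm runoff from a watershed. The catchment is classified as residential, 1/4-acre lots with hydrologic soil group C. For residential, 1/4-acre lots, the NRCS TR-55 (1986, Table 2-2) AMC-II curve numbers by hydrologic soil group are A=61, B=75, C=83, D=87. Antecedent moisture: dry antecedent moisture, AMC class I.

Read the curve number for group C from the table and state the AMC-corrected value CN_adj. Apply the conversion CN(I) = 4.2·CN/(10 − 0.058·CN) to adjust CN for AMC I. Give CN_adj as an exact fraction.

CN_adj = 174300/2593 ≈ 67.219

NRCS table: residential, 1/4-acre lots, soil group C → CN(II) = 83
Adjust CN=83 to AMC I: 4.2·83/(10 − 0.058·83) → (1743/5) ÷ (2593/500) = 174300/2593 ≈ 67.219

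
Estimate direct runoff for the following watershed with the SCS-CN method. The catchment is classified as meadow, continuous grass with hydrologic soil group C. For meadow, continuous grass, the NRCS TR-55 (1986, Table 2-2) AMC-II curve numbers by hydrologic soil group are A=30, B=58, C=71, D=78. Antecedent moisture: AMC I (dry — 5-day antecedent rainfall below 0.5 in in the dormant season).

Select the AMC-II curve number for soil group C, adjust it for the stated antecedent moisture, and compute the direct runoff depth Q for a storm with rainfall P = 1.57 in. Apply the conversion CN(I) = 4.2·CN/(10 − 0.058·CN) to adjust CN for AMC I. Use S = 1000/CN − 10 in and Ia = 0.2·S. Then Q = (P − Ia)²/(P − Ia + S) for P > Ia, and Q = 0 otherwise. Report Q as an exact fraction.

NRCS table: meadow, continuous grass, soil group C → CN(II) = 71
Dry (AMC I): CN(I) = 4.2·71/(10 − 0.058·71) = (1491/5)/(2941/500) = 149100/2941 ≈ 50.697
Max retention: S = 1000/(149100/2941) − 10 = 14500/1491 in (≈ 9.725 in)
Initial abstraction Ia = S/5 = (14500/1491)/5 = 2900/1491 ≈ 1.945 in
P = 1.570 ≤ Ia = 1.945 in: entire storm abstracted, Q = 0.

Q = 0 in ≈ 0.000 in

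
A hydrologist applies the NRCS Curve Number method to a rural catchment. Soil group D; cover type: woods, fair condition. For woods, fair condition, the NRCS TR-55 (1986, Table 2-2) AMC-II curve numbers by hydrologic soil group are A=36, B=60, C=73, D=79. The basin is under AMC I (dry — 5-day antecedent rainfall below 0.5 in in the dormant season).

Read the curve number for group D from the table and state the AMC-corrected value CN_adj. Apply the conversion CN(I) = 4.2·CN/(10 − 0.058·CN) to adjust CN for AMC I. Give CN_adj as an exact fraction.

NRCS table: woods, fair condition, soil group D → CN(II) = 79
Dry (AMC I): CN(I) = 4.2·79/(10 − 0.058·79) = (1659/5)/(2709/500) = 7900/129 ≈ 61.240

CN_adj = 7900/129 ≈ 61.240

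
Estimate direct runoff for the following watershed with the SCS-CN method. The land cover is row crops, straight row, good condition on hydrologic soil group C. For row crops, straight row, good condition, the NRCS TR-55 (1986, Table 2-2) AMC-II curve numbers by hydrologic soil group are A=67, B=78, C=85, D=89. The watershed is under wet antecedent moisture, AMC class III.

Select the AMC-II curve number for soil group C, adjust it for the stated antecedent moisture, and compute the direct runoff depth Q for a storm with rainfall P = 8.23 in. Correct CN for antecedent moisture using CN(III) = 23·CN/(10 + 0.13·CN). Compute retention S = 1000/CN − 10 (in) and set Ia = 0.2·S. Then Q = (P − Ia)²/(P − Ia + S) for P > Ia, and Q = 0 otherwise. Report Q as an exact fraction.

NRCS table: row crops, straight row, good condition, soil group C → CN(II) = 85
CN(III) from CN(II)=85: (23·85)/(10 + 0.13·85) = 39100/421 ≈ 92.874
S = 1000/(39100/421) − 10 = 300/391 in ≈ 0.767 in
Ia = 0.2S: 0.2·0.767 = 0.153 in (exactly 60/391)
Since P=8.230 > Ia=0.153: effective rainfall P−Ia = 315793/39100 in
Runoff Q = (P−Ia)²/(P−Ia+S) = (8.077)²/(8.077+0.767) = 99725218849/13520506300 ≈ 7.376 in

Q = 99725218849/13520506300 in ≈ 7.376 in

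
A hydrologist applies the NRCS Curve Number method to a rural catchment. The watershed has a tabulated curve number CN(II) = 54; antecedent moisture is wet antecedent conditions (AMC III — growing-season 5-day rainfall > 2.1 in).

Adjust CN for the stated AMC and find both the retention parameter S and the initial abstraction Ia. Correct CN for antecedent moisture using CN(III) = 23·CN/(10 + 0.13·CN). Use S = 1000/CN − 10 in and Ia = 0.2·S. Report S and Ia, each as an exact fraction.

Wet (AMC III): CN(III) = 23·54/(10 + 0.13·54) = 1242/(851/50) = 2700/37 ≈ 72.973
S = 1000/(2700/37) − 10 = 100/27 in ≈ 3.704 in
Ia = 0.2·(100/27) = 20/27 in ≈ 0.741 in

S = 100/27 in ≈ 3.704 in; Ia = 20/27 in ≈ 0.741 in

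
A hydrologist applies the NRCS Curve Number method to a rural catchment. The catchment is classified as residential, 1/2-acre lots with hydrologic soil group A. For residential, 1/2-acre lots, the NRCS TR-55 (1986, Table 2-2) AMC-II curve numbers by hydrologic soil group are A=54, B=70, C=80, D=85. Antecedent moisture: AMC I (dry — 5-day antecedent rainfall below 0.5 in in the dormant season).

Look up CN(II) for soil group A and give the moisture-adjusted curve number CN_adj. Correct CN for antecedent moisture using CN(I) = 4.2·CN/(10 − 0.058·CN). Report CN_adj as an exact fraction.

NRCS table: residential, 1/2-acre lots, soil group A → CN(II) = 54
CN(I) from CN(II)=54: (4.2·54)/(10 − 0.058·54) = 56700/1717 ≈ 33.023

CN_adj = 56700/1717 ≈ 33.023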